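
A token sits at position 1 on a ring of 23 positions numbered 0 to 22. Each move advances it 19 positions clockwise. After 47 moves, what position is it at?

47·19 = 893.
893 = 38·23 + 19, so 893 mod 23 = 19.
(1 + 19) mod 23 = 20.

20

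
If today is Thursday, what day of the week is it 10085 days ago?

Saturday

10085 = 1440·7 + 5, so 10085 mod 7 = 5.
Thursday − 5 days → Saturday.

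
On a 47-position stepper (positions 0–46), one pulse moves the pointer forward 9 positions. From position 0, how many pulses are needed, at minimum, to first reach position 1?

47 = 5·9 + 2
9 = 4·2 + 1
2 = 2·1 + 0
Back-substituting gives 9·21 ≡ 1 (mod 47).

21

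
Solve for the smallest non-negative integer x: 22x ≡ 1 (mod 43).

2

22⁻¹ ≡ 2 (mod 43) because 22·2 = 44 = 1·43 + 1.
So x ≡ 2·1 = 2 ≡ 2 (mod 43).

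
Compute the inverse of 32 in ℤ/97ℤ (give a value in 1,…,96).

94

32·94 = 3008 = 31·97 + 1, so 32⁻¹ ≡ 94 (mod 97).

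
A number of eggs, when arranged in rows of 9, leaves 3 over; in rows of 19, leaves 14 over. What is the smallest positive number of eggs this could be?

Since 19·1 ≡ 1 (mod 9), take x = 14 + 19·((3−14)·1 mod 9) = 14 + 19·7 = 147.
Check: 147 mod 9 = 3, 147 mod 19 = 14.

147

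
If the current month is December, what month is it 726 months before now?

June

726 − 60·12 = 6, so 726 ≡ 6 (mod 12).
December − 6 months → June.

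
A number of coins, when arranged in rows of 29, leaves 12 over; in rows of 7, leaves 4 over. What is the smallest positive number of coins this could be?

186

x ≡ 4 (mod 7) gives x ∈ {4, 11, 18, 25, 32, 39, 46, 53, …}.
The first of these with x mod 29 = 12 is 186.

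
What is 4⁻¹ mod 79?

79 = 19·4 + 3
4 = 1·3 + 1
3 = 3·1 + 0
Back-substituting gives 4·20 ≡ 1 (mod 79).

20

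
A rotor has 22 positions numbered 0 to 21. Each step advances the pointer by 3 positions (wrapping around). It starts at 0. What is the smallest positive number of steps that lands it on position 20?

3⁻¹ ≡ 15 (mod 22) because 3·15 = 45 = 2·22 + 1.
So x ≡ 15·20 = 300 ≡ 14 (mod 22).
Check: 3·14 = 42 = 1·22 + 20.

14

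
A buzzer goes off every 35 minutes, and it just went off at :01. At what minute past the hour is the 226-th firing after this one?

226·35 = 7910.
7910 − 131·60 = 50, so 7910 ≡ 50 (mod 60).
(1 + 50) mod 60 = 51.

51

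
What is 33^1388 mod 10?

1

Last digits of 3^n: 3, 9, 7, 1 (period 4).
1388 leaves remainder 0 on division by 4, so 33^1388 ends in 1.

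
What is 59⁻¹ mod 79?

59·75 = 4425 = 56·79 + 1, so 59⁻¹ ≡ 75 (mod 79).

75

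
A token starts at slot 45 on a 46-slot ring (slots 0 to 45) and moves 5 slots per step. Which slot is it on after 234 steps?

19

234·5 = 1170.
1170 − 25·46 = 20, so 1170 ≡ 20 (mod 46).
(45 + 20) mod 46 = 19.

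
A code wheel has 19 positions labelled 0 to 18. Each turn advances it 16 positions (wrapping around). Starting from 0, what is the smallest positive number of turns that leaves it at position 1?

6

19 = 1·16 + 3
16 = 5·3 + 1
3 = 3·1 + 0
Back-substituting gives 16·6 ≡ 1 (mod 19).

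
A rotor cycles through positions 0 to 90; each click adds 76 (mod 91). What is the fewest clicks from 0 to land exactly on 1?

76·6 = 456 = 5·91 + 1, so 76⁻¹ ≡ 6 (mod 91).

6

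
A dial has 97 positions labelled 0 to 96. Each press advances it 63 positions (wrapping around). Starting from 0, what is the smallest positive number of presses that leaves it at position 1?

77

63·77 = 4851 = 50·97 + 1, so 63⁻¹ ≡ 77 (mod 97).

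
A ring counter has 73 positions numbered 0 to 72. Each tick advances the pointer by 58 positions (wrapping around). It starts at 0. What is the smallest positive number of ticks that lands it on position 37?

17

58⁻¹ ≡ 34 (mod 73) because 58·34 = 1972 = 27·73 + 1.
Multiplying both sides by 34: x ≡ 34·37 = 1258 ≡ 17 (mod 73).
Check: 58·17 = 986 = 13·73 + 37.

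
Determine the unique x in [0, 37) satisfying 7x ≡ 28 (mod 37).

4

7⁻¹ ≡ 16 (mod 37) because 7·16 = 112 = 3·37 + 1.
So x ≡ 16·28 = 448 ≡ 4 (mod 37).
Check: 7·4 = 28 = 0·37 + 28.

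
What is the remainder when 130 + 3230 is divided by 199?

176

3230 mod 199 = 46 (since 16·199 = 3184).
(130 + 46) mod 199 = 176.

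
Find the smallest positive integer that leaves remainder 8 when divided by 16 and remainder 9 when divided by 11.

152

x ≡ 9 (mod 11) gives x ∈ {9, 20, 31, 42, 53, 64, 75, 86, …}.
The first of these with x mod 16 = 8 is 152.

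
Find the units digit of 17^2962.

9

Last digits of 7^n: 7, 9, 3, 1 (period 4).
2962 leaves remainder 2 on division by 4, so 17^2962 ends in 9.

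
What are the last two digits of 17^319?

53

By repeated squaring mod 100: 17^1≡17, 17^2≡89, 17^4≡21, 17^8≡41, 17^16≡81, 17^32≡61, 17^64≡21, 17^128≡41, 17^256≡81.
319 = 1 + 2 + 4 + 8 + 16 + 32 + 256, so 17^319 ≡ 17·89·21·41·81·61·81 ≡ 53 (mod 100).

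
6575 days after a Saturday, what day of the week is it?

Monday

6575 mod 7 = 2 (since 939·7 = 6573).
Saturday + 2 days → Monday.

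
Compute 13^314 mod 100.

89

Successive squares of 13 mod 100: 13^1≡13, 13^2≡69, 13^4≡61, 13^8≡21, 13^16≡41, 13^32≡81, 13^64≡61, 13^128≡21, 13^256≡41.
314 = 2 + 8 + 16 + 32 + 256, so 13^314 ≡ 69·21·41·81·41 ≡ 89 (mod 100).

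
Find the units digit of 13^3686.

9

Powers of 3 mod 10 repeat with period 4: 3, 9, 7, 1.
3686 leaves remainder 2 on division by 4, so 13^3686 ends in 9.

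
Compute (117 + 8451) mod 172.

Dividing 8451 by 172 gives quotient 49 and remainder 23.
(117 + 23) mod 172 = 140.

140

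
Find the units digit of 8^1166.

4

Last digits of 8^n: 8, 4, 2, 6 (period 4).
1166 leaves remainder 2 on division by 4, so 8^1166 ends in 4.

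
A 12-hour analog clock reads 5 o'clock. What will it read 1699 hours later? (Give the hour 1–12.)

12

Dividing 1699 by 12 gives quotient 141 and remainder 7.
5 + 7 → 12 on a 12-hour dial.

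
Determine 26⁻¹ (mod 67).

49

26·49 = 1274 = 19·67 + 1, so 26⁻¹ ≡ 49 (mod 67).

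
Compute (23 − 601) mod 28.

601 − 21·28 = 13, so 601 ≡ 13 (mod 28).
(23 − 13) mod 28 = 10.

10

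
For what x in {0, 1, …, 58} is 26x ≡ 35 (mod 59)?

49

The inverse of 26 mod 59 is 25 (since 26·25 = 650 ≡ 1).
So x ≡ 25·35 = 875 ≡ 49 (mod 59).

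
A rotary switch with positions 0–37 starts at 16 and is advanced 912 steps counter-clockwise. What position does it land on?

16

Dividing 912 by 38 gives quotient 24 and remainder 0.
(16 − 0) mod 38 = 16.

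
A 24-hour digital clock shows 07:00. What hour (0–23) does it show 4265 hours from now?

0

4265 mod 24 = 17 (since 177·24 = 4248).
(7 + 17) mod 24 = 0.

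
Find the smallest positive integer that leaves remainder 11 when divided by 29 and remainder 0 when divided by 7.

98

x ≡ 0 (mod 7) gives x ∈ {0, 7, 14, 21, 28, 35, 42, 49, …}.
The first of these with x mod 29 = 11 is 98.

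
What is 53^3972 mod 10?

Last digits of 3^n: 3, 9, 7, 1 (period 4).
3972 leaves remainder 0 on division by 4, so 53^3972 ends in 1.

1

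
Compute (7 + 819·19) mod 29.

24

819·19 = 15561.
15561 − 536·29 = 17, so 15561 ≡ 17 (mod 29).
(7 + 17) mod 29 = 24.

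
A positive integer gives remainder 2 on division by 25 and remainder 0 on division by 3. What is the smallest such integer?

27

x ≡ 0 (mod 3) gives x ∈ {0, 3, 6, 9, 12, 15, 18, 21, …}.
The first of these with x mod 25 = 2 is 27.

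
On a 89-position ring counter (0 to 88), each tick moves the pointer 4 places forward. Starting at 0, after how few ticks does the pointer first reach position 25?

73

4⁻¹ ≡ 67 (mod 89) because 4·67 = 268 = 3·89 + 1.
Multiplying both sides by 67: x ≡ 67·25 = 1675 ≡ 73 (mod 89).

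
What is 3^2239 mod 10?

7

Last digits of 3^n: 3, 9, 7, 1 (period 4).
2239 mod 4 = 3, so the last digit matches 3^3 = 7.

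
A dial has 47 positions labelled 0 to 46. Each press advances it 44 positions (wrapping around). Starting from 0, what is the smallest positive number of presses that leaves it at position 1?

44·31 = 1364 = 29·47 + 1, so 44⁻¹ ≡ 31 (mod 47).

31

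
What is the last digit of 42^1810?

Last digits of 2^n: 2, 4, 8, 6 (period 4).
1810 leaves remainder 2 on division by 4, so 42^1810 ends in 4.

4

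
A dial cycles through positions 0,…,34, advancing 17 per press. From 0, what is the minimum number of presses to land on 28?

17⁻¹ ≡ 33 (mod 35) because 17·33 = 561 = 16·35 + 1.
Multiplying both sides by 33: x ≡ 33·28 = 924 ≡ 14 (mod 35).
Check: 17·14 = 238 = 6·35 + 28.

14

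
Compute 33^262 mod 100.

Successive squares of 33 mod 100: 33^1≡33, 33^2≡89, 33^4≡21, 33^8≡41, 33^16≡81, 33^32≡61, 33^64≡21, 33^128≡41, 33^256≡81.
262 = 2 + 4 + 256, so 33^262 ≡ 89·21·81 ≡ 89 (mod 100).

89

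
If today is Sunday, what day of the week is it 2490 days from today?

Dividing 2490 by 7 gives quotient 355 and remainder 5.
Sunday + 5 days → Friday.

Friday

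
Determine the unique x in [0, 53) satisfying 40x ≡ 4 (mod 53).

16

The inverse of 40 mod 53 is 4 (since 40·4 = 160 ≡ 1).
Multiplying both sides by 4: x ≡ 4·4 = 16 ≡ 16 (mod 53).
Check: 40·16 = 640 = 12·53 + 4.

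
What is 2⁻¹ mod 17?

9

2·9 = 18 = 1·17 + 1, so 2⁻¹ ≡ 9 (mod 17).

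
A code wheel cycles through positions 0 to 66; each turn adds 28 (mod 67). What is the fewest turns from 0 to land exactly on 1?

28·12 = 336 = 5·67 + 1, so 28⁻¹ ≡ 12 (mod 67).

12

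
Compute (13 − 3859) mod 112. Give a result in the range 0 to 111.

Dividing 3859 by 112 gives quotient 34 and remainder 51.
(13 − 51) mod 112 = 74.

74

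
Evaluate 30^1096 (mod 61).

25

Successive squares of 30 mod 61: 30^1≡30, 30^2≡46, 30^4≡42, 30^8≡56, 30^16≡25, 30^32≡15, 30^64≡42, 30^128≡56, 30^256≡25, 30^512≡15, 30^1024≡42.
1096 = 8 + 64 + 1024, so 30^1096 ≡ 56·42·42 ≡ 25 (mod 61).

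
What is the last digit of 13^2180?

Powers of 3 mod 10 repeat with period 4: 3, 9, 7, 1.
2180 leaves remainder 0 on division by 4, so 13^2180 ends in 1.

1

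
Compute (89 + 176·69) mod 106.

176·69 = 12144.
Dividing 12144 by 106 gives quotient 114 and remainder 60.
(89 + 60) mod 106 = 43.

43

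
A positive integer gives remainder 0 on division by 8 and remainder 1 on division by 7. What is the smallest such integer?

x ≡ 1 (mod 7) gives x ∈ {1, 8}.
The first of these with x mod 8 = 0 is 8.

8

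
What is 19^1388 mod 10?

Powers of 9 mod 10 repeat with period 2: 9, 1.
1388 mod 2 = 0, so the last digit matches 9^2 = 1.

1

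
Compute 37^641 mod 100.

37

By repeated squaring mod 100: 37^1≡37, 37^2≡69, 37^4≡61, 37^8≡21, 37^16≡41, 37^32≡81, 37^64≡61, 37^128≡21, 37^256≡41, 37^512≡81.
Since 641 = 1 + 128 + 512 in binary, 37^641 ≡ 37·21·81 ≡ 37 (mod 100).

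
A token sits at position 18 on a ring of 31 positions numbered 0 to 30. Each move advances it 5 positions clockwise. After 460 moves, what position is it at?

460·5 = 2300.
2300 mod 31 = 6 (since 74·31 = 2294).
(18 + 6) mod 31 = 24.

24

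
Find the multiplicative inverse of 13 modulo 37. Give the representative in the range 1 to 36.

37 = 2·13 + 11
13 = 1·11 + 2
11 = 5·2 + 1
2 = 2·1 + 0
Back-substituting gives 13·20 ≡ 1 (mod 37).

20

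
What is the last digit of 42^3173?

2

Last digits of 2^n: 2, 4, 8, 6 (period 4).
3173 leaves remainder 1 on division by 4, so 42^3173 ends in 2.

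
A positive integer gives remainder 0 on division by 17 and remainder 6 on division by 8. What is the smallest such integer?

102

Since 8·15 ≡ 1 (mod 17), take x = 6 + 8·((0−6)·15 mod 17) = 6 + 8·12 = 102.
Check: 102 mod 17 = 0, 102 mod 8 = 6.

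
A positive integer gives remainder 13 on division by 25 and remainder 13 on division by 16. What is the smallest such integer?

Since 16·11 ≡ 1 (mod 25), take x = 13 + 16·((13−13)·11 mod 25) = 13 + 16·0 = 13.
Check: 13 mod 25 = 13, 13 mod 16 = 13.

13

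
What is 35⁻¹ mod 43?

16

43 = 1·35 + 8
35 = 4·8 + 3
8 = 2·3 + 2
3 = 1·2 + 1
2 = 2·1 + 0
Back-substituting gives 35·16 ≡ 1 (mod 43).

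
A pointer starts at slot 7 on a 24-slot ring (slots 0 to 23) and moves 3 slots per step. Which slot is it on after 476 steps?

19

476·3 = 1428.
1428 − 59·24 = 12, so 1428 ≡ 12 (mod 24).
(7 + 12) mod 24 = 19.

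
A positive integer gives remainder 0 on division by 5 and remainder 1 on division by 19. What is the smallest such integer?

x ≡ 0 (mod 5) gives x ∈ {0, 5, 10, 15, 20}.
The first of these with x mod 19 = 1 is 20.

20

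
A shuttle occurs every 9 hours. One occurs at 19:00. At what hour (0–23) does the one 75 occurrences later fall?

75·9 = 675.
Dividing 675 by 24 gives quotient 28 and remainder 3.
(19 + 3) mod 24 = 22.

22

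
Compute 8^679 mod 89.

By repeated squaring mod 89: 8^1≡8, 8^2≡64, 8^4≡2, 8^8≡4, 8^16≡16, 8^32≡78, 8^64≡32, 8^128≡45, 8^256≡67, 8^512≡39.
679 = 1 + 2 + 4 + 32 + 128 + 512, so 8^679 ≡ 8·64·2·78·45·39 ≡ 4 (mod 89).

4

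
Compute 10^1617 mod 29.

Successive squares of 10 mod 29: 10^1≡10, 10^2≡13, 10^4≡24, 10^8≡25, 10^16≡16, 10^32≡24, 10^64≡25, 10^128≡16, 10^256≡24, 10^512≡25, 10^1024≡16.
Since 1617 = 1 + 16 + 64 + 512 + 1024 in binary, 10^1617 ≡ 10·16·25·25·16 ≡ 12 (mod 29).

12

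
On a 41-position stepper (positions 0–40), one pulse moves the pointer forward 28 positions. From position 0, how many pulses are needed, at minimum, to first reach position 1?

22

28·22 = 616 = 15·41 + 1, so 28⁻¹ ≡ 22 (mod 41).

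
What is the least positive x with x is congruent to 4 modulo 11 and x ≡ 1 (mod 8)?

81

x ≡ 1 (mod 8) gives x ∈ {1, 9, 17, 25, 33, 41, 49, 57, …}.
The first of these with x mod 11 = 4 is 81.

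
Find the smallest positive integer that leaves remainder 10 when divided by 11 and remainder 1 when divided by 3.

x ≡ 1 (mod 3) gives x ∈ {1, 4, 7, 10}.
The first of these with x mod 11 = 10 is 10.

10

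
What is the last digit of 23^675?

7

Powers of 3 mod 10 repeat with period 4: 3, 9, 7, 1.
675 leaves remainder 3 on division by 4, so 23^675 ends in 7.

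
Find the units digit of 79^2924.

The units digit of 79^n cycles with period 2: 9, 1, …
2924 mod 2 = 0, so the last digit matches 9^2 = 1.

1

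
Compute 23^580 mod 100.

1

Successive squares of 23 mod 100: 23^1≡23, 23^2≡29, 23^4≡41, 23^8≡81, 23^16≡61, 23^32≡21, 23^64≡41, 23^128≡81, 23^256≡61, 23^512≡21.
Since 580 = 4 + 64 + 512 in binary, 23^580 ≡ 41·41·21 ≡ 1 (mod 100).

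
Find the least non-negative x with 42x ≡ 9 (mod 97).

21

42⁻¹ ≡ 67 (mod 97) because 42·67 = 2814 = 29·97 + 1.
Multiplying both sides by 67: x ≡ 67·9 = 603 ≡ 21 (mod 97).
Check: 42·21 = 882 = 9·97 + 9.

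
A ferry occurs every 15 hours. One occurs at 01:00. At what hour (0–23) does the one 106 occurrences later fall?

106·15 = 1590.
1590 − 66·24 = 6, so 1590 ≡ 6 (mod 24).
(1 + 6) mod 24 = 7.

7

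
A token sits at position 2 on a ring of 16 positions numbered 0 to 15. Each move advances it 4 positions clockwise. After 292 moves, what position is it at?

2

292·4 = 1168.
1168 − 73·16 = 0, so 1168 ≡ 0 (mod 16).
(2 + 0) mod 16 = 2.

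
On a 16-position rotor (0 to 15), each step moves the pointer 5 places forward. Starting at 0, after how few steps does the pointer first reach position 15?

3

5⁻¹ ≡ 13 (mod 16) because 5·13 = 65 = 4·16 + 1.
Multiplying both sides by 13: x ≡ 13·15 = 195 ≡ 3 (mod 16).
Check: 5·3 = 15 = 0·16 + 15.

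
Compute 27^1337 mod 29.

Successive squares of 27 mod 29: 27^1≡27, 27^2≡4, 27^4≡16, 27^8≡24, 27^16≡25, 27^32≡16, 27^64≡24, 27^128≡25, 27^256≡16, 27^512≡24, 27^1024≡25.
1337 = 1 + 8 + 16 + 32 + 256 + 1024, so 27^1337 ≡ 27·24·25·16·16·25 ≡ 12 (mod 29).

12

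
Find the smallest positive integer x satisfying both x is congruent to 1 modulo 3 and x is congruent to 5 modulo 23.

28

Since 23·2 ≡ 1 (mod 3), take x = 5 + 23·((1−5)·2 mod 3) = 5 + 23·1 = 28.
Check: 28 mod 3 = 1, 28 mod 23 = 5.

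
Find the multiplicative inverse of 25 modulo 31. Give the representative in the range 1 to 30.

25·5 = 125 = 4·31 + 1, so 25⁻¹ ≡ 5 (mod 31).

5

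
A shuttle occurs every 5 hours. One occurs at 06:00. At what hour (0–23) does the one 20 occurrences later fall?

20·5 = 100.
Dividing 100 by 24 gives quotient 4 and remainder 4.
(6 + 4) mod 24 = 10.

10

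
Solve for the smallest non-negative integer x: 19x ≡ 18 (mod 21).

The inverse of 19 mod 21 is 10 (since 19·10 = 190 ≡ 1).
So x ≡ 10·18 = 180 ≡ 12 (mod 21).
Check: 19·12 = 228 = 10·21 + 18.

12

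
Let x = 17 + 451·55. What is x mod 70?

42

451·55 = 24805.
24805 mod 70 = 25 (since 354·70 = 24780).
(17 + 25) mod 70 = 42.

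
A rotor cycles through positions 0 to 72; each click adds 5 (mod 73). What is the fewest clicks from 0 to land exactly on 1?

44

5·44 = 220 = 3·73 + 1, so 5⁻¹ ≡ 44 (mod 73).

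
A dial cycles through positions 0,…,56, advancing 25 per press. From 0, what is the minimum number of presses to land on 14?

53

25⁻¹ ≡ 16 (mod 57) because 25·16 = 400 = 7·57 + 1.
Multiplying both sides by 16: x ≡ 16·14 = 224 ≡ 53 (mod 57).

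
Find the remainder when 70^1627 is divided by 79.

Successive squares of 70 mod 79: 70^1≡70, 70^2≡2, 70^4≡4, 70^8≡16, 70^16≡19, 70^32≡45, 70^64≡50, 70^128≡51, 70^256≡73, 70^512≡36, 70^1024≡32.
1627 = 1 + 2 + 8 + 16 + 64 + 512 + 1024, so 70^1627 ≡ 70·2·16·19·50·36·32 ≡ 48 (mod 79).

48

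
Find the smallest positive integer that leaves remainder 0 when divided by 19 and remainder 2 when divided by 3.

38

Since 3·13 ≡ 1 (mod 19), take x = 2 + 3·((0−2)·13 mod 19) = 2 + 3·12 = 38.
Check: 38 mod 19 = 0, 38 mod 3 = 2.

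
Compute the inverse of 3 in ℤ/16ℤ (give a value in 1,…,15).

11

16 = 5·3 + 1
3 = 3·1 + 0
Back-substituting gives 3·11 ≡ 1 (mod 16).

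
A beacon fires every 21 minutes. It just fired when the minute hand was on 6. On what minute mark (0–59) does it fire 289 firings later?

15

289·21 = 6069.
6069 = 101·60 + 9, so 6069 mod 60 = 9.
(6 + 9) mod 60 = 15.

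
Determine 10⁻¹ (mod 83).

25

10·25 = 250 = 3·83 + 1, so 10⁻¹ ≡ 25 (mod 83).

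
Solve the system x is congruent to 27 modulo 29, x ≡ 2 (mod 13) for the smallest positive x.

Since 13·9 ≡ 1 (mod 29), take x = 2 + 13·((27−2)·9 mod 29) = 2 + 13·22 = 288.
Check: 288 mod 29 = 27, 288 mod 13 = 2.

288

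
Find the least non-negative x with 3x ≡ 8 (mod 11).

The inverse of 3 mod 11 is 4 (since 3·4 = 12 ≡ 1).
So x ≡ 4·8 = 32 ≡ 10 (mod 11).
Check: 3·10 = 30 = 2·11 + 8.

10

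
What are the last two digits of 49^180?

01

By repeated squaring mod 100: 49^1≡49, 49^2≡1, 49^4≡1, 49^8≡1, 49^16≡1, 49^32≡1, 49^64≡1, 49^128≡1.
Since 180 = 4 + 16 + 32 + 128 in binary, 49^180 ≡ 1·1·1·1 ≡ 1 (mod 100).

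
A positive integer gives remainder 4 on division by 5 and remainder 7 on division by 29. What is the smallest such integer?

94

Since 29·4 ≡ 1 (mod 5), take x = 7 + 29·((4−7)·4 mod 5) = 7 + 29·3 = 94.
Check: 94 mod 5 = 4, 94 mod 29 = 7.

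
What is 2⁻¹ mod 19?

19 = 9·2 + 1
2 = 2·1 + 0
Back-substituting gives 2·10 ≡ 1 (mod 19).

10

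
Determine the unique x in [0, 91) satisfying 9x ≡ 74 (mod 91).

The inverse of 9 mod 91 is 81 (since 9·81 = 729 ≡ 1).
So x ≡ 81·74 = 5994 ≡ 79 (mod 91).

79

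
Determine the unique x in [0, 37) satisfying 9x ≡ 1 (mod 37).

9⁻¹ ≡ 33 (mod 37) because 9·33 = 297 = 8·37 + 1.
Multiplying both sides by 33: x ≡ 33·1 = 33 ≡ 33 (mod 37).

33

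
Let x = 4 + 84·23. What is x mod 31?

14

84·23 = 1932.
1932 mod 31 = 10 (since 62·31 = 1922).
(4 + 10) mod 31 = 14.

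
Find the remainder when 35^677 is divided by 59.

Successive squares of 35 mod 59: 35^1≡35, 35^2≡45, 35^4≡19, 35^8≡7, 35^16≡49, 35^32≡41, 35^64≡29, 35^128≡15, 35^256≡48, 35^512≡3.
677 = 1 + 4 + 32 + 128 + 512, so 35^677 ≡ 35·19·41·15·3 ≡ 20 (mod 59).

20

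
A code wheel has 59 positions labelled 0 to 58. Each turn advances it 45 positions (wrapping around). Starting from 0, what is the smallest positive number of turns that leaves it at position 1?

45·21 = 945 = 16·59 + 1, so 45⁻¹ ≡ 21 (mod 59).

21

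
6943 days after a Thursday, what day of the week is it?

Wednesday

6943 = 991·7 + 6, so 6943 mod 7 = 6.
Thursday + 6 days → Wednesday.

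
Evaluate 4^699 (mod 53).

29

By repeated squaring mod 53: 4^1≡4, 4^2≡16, 4^4≡44, 4^8≡28, 4^16≡42, 4^32≡15, 4^64≡13, 4^128≡10, 4^256≡47, 4^512≡36.
699 = 1 + 2 + 8 + 16 + 32 + 128 + 512, so 4^699 ≡ 4·16·28·42·15·10·36 ≡ 29 (mod 53).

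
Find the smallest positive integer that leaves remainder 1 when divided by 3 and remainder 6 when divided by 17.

x ≡ 1 (mod 3) gives x ∈ {1, 4, 7, 10, 13, 16, 19, 22, …}.
The first of these with x mod 17 = 6 is 40.

40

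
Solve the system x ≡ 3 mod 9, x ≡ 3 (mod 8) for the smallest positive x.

Since 8·8 ≡ 1 (mod 9), take x = 3 + 8·((3−3)·8 mod 9) = 3 + 8·0 = 3.
Check: 3 mod 9 = 3, 3 mod 8 = 3.

3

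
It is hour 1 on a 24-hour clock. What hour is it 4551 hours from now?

Dividing 4551 by 24 gives quotient 189 and remainder 15.
(1 + 15) mod 24 = 16.

16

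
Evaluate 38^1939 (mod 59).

Square-and-reduce mod 59: 38^1≡38, 38^2≡28, 38^4≡17, 38^8≡53, 38^16≡36, 38^32≡57, 38^64≡4, 38^128≡16, 38^256≡20, 38^512≡46, 38^1024≡51.
1939 = 1 + 2 + 16 + 128 + 256 + 512 + 1024, so 38^1939 ≡ 38·28·36·16·20·46·51 ≡ 52 (mod 59).

52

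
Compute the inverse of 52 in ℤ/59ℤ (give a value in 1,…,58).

59 = 1·52 + 7
52 = 7·7 + 3
7 = 2·3 + 1
3 = 3·1 + 0
Back-substituting gives 52·42 ≡ 1 (mod 59).

42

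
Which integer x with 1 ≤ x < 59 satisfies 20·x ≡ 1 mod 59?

3

20·3 = 60 = 1·59 + 1, so 20⁻¹ ≡ 3 (mod 59).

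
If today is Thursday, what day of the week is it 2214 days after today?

2214 = 316·7 + 2, so 2214 mod 7 = 2.
Thursday + 2 days → Saturday.

Saturday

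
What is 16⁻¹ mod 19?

16·6 = 96 = 5·19 + 1, so 16⁻¹ ≡ 6 (mod 19).

6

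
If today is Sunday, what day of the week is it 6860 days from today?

Dividing 6860 by 7 gives quotient 980 and remainder 0.
Sunday + 0 days → Sunday.

Sunday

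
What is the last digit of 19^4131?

9

Last digits of 9^n: 9, 1 (period 2).
4131 mod 2 = 1, so the last digit matches 9^1 = 9.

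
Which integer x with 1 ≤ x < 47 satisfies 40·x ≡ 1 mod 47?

20

47 = 1·40 + 7
40 = 5·7 + 5
7 = 1·5 + 2
5 = 2·2 + 1
2 = 2·1 + 0
Back-substituting gives 40·20 ≡ 1 (mod 47).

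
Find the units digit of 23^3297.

Powers of 3 mod 10 repeat with period 4: 3, 9, 7, 1.
3297 mod 4 = 1, so the last digit matches 3^1 = 3.

3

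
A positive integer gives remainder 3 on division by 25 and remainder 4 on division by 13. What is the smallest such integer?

303

x ≡ 4 (mod 13) gives x ∈ {4, 17, 30, 43, 56, 69, 82, 95, …}.
The first of these with x mod 25 = 3 is 303.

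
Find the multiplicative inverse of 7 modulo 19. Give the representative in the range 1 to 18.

11

19 = 2·7 + 5
7 = 1·5 + 2
5 = 2·2 + 1
2 = 2·1 + 0
Back-substituting gives 7·11 ≡ 1 (mod 19).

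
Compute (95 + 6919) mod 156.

6919 − 44·156 = 55, so 6919 ≡ 55 (mod 156).
(95 + 55) mod 156 = 150.

150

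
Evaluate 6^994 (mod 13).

Square-and-reduce mod 13: 6^1≡6, 6^2≡10, 6^4≡9, 6^8≡3, 6^16≡9, 6^32≡3, 6^64≡9, 6^128≡3, 6^256≡9, 6^512≡3.
994 = 2 + 32 + 64 + 128 + 256 + 512, so 6^994 ≡ 10·3·9·3·9·3 ≡ 4 (mod 13).

4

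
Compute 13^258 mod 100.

29

By repeated squaring mod 100: 13^1≡13, 13^2≡69, 13^4≡61, 13^8≡21, 13^16≡41, 13^32≡81, 13^64≡61, 13^128≡21, 13^256≡41.
Since 258 = 2 + 256 in binary, 13^258 ≡ 69·41 ≡ 29 (mod 100).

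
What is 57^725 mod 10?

7

The units digit of 57^n cycles with period 4: 7, 9, 3, 1, …
725 mod 4 = 1, so the last digit matches 7^1 = 7.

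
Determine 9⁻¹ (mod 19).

17

19 = 2·9 + 1
9 = 9·1 + 0
Back-substituting gives 9·17 ≡ 1 (mod 19).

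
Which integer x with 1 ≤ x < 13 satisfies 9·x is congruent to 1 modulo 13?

3

9·3 = 27 = 2·13 + 1, so 9⁻¹ ≡ 3 (mod 13).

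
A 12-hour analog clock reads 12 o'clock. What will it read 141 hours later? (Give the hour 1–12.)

9

141 = 11·12 + 9, so 141 mod 12 = 9.
12 + 9 → 9 on a 12-hour dial.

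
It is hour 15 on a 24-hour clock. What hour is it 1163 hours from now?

1163 mod 24 = 11 (since 48·24 = 1152).
(15 + 11) mod 24 = 2.

2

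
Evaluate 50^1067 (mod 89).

By repeated squaring mod 89: 50^1≡50, 50^2≡8, 50^4≡64, 50^8≡2, 50^16≡4, 50^32≡16, 50^64≡78, 50^128≡32, 50^256≡45, 50^512≡67, 50^1024≡39.
Since 1067 = 1 + 2 + 8 + 32 + 1024 in binary, 50^1067 ≡ 50·8·2·16·39 ≡ 88 (mod 89).

88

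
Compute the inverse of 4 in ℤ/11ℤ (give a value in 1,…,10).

4·3 = 12 = 1·11 + 1, so 4⁻¹ ≡ 3 (mod 11).

3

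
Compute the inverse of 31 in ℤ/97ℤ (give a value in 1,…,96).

72

31·72 = 2232 = 23·97 + 1, so 31⁻¹ ≡ 72 (mod 97).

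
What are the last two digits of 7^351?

Square-and-reduce mod 100: 7^1≡7, 7^2≡49, 7^4≡1, 7^8≡1, 7^16≡1, 7^32≡1, 7^64≡1, 7^128≡1, 7^256≡1.
Since 351 = 1 + 2 + 4 + 8 + 16 + 64 + 256 in binary, 7^351 ≡ 7·49·1·1·1·1·1 ≡ 43 (mod 100).

43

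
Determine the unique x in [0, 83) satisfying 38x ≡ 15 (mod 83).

38⁻¹ ≡ 59 (mod 83) because 38·59 = 2242 = 27·83 + 1.
So x ≡ 59·15 = 885 ≡ 55 (mod 83).

55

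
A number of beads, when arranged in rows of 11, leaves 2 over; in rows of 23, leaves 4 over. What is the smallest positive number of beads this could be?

211

x ≡ 2 (mod 11) gives x ∈ {2, 13, 24, 35, 46, 57, 68, 79, …}.
The first of these with x mod 23 = 4 is 211.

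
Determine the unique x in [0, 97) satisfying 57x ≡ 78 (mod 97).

32

The inverse of 57 mod 97 is 80 (since 57·80 = 4560 ≡ 1).
Multiplying both sides by 80: x ≡ 80·78 = 6240 ≡ 32 (mod 97).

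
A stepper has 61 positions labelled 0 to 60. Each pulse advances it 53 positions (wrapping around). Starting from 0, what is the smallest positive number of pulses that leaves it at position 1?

61 = 1·53 + 8
53 = 6·8 + 5
8 = 1·5 + 3
5 = 1·3 + 2
3 = 1·2 + 1
2 = 2·1 + 0
Back-substituting gives 53·38 ≡ 1 (mod 61).

38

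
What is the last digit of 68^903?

The units digit of 68^n cycles with period 4: 8, 4, 2, 6, …
903 mod 4 = 3, so the last digit matches 8^3 = 2.

2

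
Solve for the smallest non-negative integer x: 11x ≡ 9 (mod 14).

The inverse of 11 mod 14 is 9 (since 11·9 = 99 ≡ 1).
So x ≡ 9·9 = 81 ≡ 11 (mod 14).
Check: 11·11 = 121 = 8·14 + 9.

11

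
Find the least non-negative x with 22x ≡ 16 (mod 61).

34

The inverse of 22 mod 61 is 25 (since 22·25 = 550 ≡ 1).
Multiplying both sides by 25: x ≡ 25·16 = 400 ≡ 34 (mod 61).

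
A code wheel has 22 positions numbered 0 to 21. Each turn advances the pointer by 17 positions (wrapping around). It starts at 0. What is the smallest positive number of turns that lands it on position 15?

17⁻¹ ≡ 13 (mod 22) because 17·13 = 221 = 10·22 + 1.
Multiplying both sides by 13: x ≡ 13·15 = 195 ≡ 19 (mod 22).

19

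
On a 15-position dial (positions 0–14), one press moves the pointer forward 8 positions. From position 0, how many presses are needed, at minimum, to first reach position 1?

2

8·2 = 16 = 1·15 + 1, so 8⁻¹ ≡ 2 (mod 15).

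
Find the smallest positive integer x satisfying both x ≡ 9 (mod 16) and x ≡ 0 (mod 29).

377

Since 29·5 ≡ 1 (mod 16), take x = 0 + 29·((9−0)·5 mod 16) = 0 + 29·13 = 377.
Check: 377 mod 16 = 9, 377 mod 29 = 0.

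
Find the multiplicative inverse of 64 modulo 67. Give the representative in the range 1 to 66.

64·22 = 1408 = 21·67 + 1, so 64⁻¹ ≡ 22 (mod 67).

22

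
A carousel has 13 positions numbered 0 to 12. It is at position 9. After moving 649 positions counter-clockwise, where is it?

649 mod 13 = 12 (since 49·13 = 637).
(9 − 12) mod 13 = 10.

10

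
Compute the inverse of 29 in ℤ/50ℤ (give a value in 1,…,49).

50 = 1·29 + 21
29 = 1·21 + 8
21 = 2·8 + 5
8 = 1·5 + 3
5 = 1·3 + 2
3 = 1·2 + 1
2 = 2·1 + 0
Back-substituting gives 29·19 ≡ 1 (mod 50).

19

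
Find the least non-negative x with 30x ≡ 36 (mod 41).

The inverse of 30 mod 41 is 26 (since 30·26 = 780 ≡ 1).
Multiplying both sides by 26: x ≡ 26·36 = 936 ≡ 34 (mod 41).

34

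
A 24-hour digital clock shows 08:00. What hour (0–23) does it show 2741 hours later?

2741 = 114·24 + 5, so 2741 mod 24 = 5.
(8 + 5) mod 24 = 13.

13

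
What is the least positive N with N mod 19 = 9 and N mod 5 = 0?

85

Since 5·4 ≡ 1 (mod 19), take x = 0 + 5·((9−0)·4 mod 19) = 0 + 5·17 = 85.
Check: 85 mod 19 = 9, 85 mod 5 = 0.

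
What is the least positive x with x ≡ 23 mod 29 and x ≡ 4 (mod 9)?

139

x ≡ 4 (mod 9) gives x ∈ {4, 13, 22, 31, 40, 49, 58, 67, …}.
The first of these with x mod 29 = 23 is 139.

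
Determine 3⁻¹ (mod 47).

3·16 = 48 = 1·47 + 1, so 3⁻¹ ≡ 16 (mod 47).

16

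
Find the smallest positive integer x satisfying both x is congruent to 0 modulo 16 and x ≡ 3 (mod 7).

80

Since 7·7 ≡ 1 (mod 16), take x = 3 + 7·((0−3)·7 mod 16) = 3 + 7·11 = 80.
Check: 80 mod 16 = 0, 80 mod 7 = 3.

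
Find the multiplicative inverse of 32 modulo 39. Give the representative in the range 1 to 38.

39 = 1·32 + 7
32 = 4·7 + 4
7 = 1·4 + 3
4 = 1·3 + 1
3 = 3·1 + 0
Back-substituting gives 32·11 ≡ 1 (mod 39).

11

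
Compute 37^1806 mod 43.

By repeated squaring mod 43: 37^1≡37, 37^2≡36, 37^4≡6, 37^8≡36, 37^16≡6, 37^32≡36, 37^64≡6, 37^128≡36, 37^256≡6, 37^512≡36, 37^1024≡6.
1806 = 2 + 4 + 8 + 256 + 512 + 1024, so 37^1806 ≡ 36·6·36·6·36·6 ≡ 1 (mod 43).

1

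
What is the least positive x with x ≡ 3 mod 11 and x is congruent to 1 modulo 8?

x ≡ 1 (mod 8) gives x ∈ {1, 9, 17, 25}.
The first of these with x mod 11 = 3 is 25.

25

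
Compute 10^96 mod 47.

Square-and-reduce mod 47: 10^1≡10, 10^2≡6, 10^4≡36, 10^8≡27, 10^16≡24, 10^32≡12, 10^64≡3.
Since 96 = 32 + 64 in binary, 10^96 ≡ 12·3 ≡ 36 (mod 47).

36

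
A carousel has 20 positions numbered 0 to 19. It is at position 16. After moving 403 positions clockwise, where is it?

19

Dividing 403 by 20 gives quotient 20 and remainder 3.
(16 + 3) mod 20 = 19.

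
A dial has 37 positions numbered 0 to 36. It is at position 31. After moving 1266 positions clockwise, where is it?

1266 = 34·37 + 8, so 1266 mod 37 = 8.
(31 + 8) mod 37 = 2.

2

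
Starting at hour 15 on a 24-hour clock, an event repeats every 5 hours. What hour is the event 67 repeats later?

67·5 = 335.
335 − 13·24 = 23, so 335 ≡ 23 (mod 24).
(15 + 23) mod 24 = 14.

14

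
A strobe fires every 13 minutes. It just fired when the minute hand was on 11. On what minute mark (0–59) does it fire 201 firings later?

201·13 = 2613.
2613 = 43·60 + 33, so 2613 mod 60 = 33.
(11 + 33) mod 60 = 44.

44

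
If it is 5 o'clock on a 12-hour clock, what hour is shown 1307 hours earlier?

Dividing 1307 by 12 gives quotient 108 and remainder 11.
5 − 11 → 6 on a 12-hour dial.

6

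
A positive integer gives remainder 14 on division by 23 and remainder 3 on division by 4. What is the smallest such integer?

83

x ≡ 3 (mod 4) gives x ∈ {3, 7, 11, 15, 19, 23, 27, 31, …}.
The first of these with x mod 23 = 14 is 83.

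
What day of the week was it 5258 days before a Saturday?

Friday

5258 = 751·7 + 1, so 5258 mod 7 = 1.
Saturday − 1 day → Friday.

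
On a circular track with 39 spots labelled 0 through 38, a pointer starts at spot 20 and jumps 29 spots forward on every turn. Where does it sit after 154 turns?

1

154·29 = 4466.
4466 = 114·39 + 20, so 4466 mod 39 = 20.
(20 + 20) mod 39 = 1.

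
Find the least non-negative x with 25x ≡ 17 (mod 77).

25⁻¹ ≡ 37 (mod 77) because 25·37 = 925 = 12·77 + 1.
So x ≡ 37·17 = 629 ≡ 13 (mod 77).

13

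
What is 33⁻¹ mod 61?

37

61 = 1·33 + 28
33 = 1·28 + 5
28 = 5·5 + 3
5 = 1·3 + 2
3 = 1·2 + 1
2 = 2·1 + 0
Back-substituting gives 33·37 ≡ 1 (mod 61).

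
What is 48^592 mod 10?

Last digits of 8^n: 8, 4, 2, 6 (period 4).
592 mod 4 = 0, so the last digit matches 8^4 = 6.

6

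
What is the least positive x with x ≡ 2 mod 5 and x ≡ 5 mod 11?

27

Since 11·1 ≡ 1 (mod 5), take x = 5 + 11·((2−5)·1 mod 5) = 5 + 11·2 = 27.
Check: 27 mod 5 = 2, 27 mod 11 = 5.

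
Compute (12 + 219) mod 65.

219 = 3·65 + 24, so 219 mod 65 = 24.
(12 + 24) mod 65 = 36.

36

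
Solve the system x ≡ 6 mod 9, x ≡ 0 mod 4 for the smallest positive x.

24

x ≡ 0 (mod 4) gives x ∈ {0, 4, 8, 12, 16, 20, 24}.
The first of these with x mod 9 = 6 is 24.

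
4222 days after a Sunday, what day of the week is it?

Monday

4222 − 603·7 = 1, so 4222 ≡ 1 (mod 7).
Sunday + 1 day → Monday.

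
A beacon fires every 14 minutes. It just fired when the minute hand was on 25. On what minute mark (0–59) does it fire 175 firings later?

15

175·14 = 2450.
2450 = 40·60 + 50, so 2450 mod 60 = 50.
(25 + 50) mod 60 = 15.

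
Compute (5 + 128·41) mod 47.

36

128·41 = 5248.
5248 mod 47 = 31 (since 111·47 = 5217).
(5 + 31) mod 47 = 36.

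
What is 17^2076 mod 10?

1

Last digits of 7^n: 7, 9, 3, 1 (period 4).
2076 leaves remainder 0 on division by 4, so 17^2076 ends in 1.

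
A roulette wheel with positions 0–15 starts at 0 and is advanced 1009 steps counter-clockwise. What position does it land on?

1009 = 63·16 + 1, so 1009 mod 16 = 1.
(0 − 1) mod 16 = 15.

15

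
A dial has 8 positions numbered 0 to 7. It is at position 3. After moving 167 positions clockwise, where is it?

Dividing 167 by 8 gives quotient 20 and remainder 7.
(3 + 7) mod 8 = 2.

2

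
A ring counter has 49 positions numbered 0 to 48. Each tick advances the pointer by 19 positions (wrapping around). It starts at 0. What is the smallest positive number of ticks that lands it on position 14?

42

The inverse of 19 mod 49 is 31 (since 19·31 = 589 ≡ 1).
Multiplying both sides by 31: x ≡ 31·14 = 434 ≡ 42 (mod 49).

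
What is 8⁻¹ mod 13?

8·5 = 40 = 3·13 + 1, so 8⁻¹ ≡ 5 (mod 13).

5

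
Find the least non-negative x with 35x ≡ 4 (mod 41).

35⁻¹ ≡ 34 (mod 41) because 35·34 = 1190 = 29·41 + 1.
So x ≡ 34·4 = 136 ≡ 13 (mod 41).
Check: 35·13 = 455 = 11·41 + 4.

13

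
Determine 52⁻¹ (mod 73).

73 = 1·52 + 21
52 = 2·21 + 10
21 = 2·10 + 1
10 = 10·1 + 0
Back-substituting gives 52·66 ≡ 1 (mod 73).

66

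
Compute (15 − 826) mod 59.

15

826 − 14·59 = 0, so 826 ≡ 0 (mod 59).
(15 − 0) mod 59 = 15.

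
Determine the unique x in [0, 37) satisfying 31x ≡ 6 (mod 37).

36

31⁻¹ ≡ 6 (mod 37) because 31·6 = 186 = 5·37 + 1.
Multiplying both sides by 6: x ≡ 6·6 = 36 ≡ 36 (mod 37).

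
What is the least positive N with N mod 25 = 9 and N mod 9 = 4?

x ≡ 4 (mod 9) gives x ∈ {4, 13, 22, 31, 40, 49, 58, 67, …}.
The first of these with x mod 25 = 9 is 184.

184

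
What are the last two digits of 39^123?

By repeated squaring mod 100: 39^1≡39, 39^2≡21, 39^4≡41, 39^8≡81, 39^16≡61, 39^32≡21, 39^64≡41.
123 = 1 + 2 + 8 + 16 + 32 + 64, so 39^123 ≡ 39·21·81·61·21·41 ≡ 19 (mod 100).

19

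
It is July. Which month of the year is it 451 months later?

February

Dividing 451 by 12 gives quotient 37 and remainder 7.
July + 7 months → February.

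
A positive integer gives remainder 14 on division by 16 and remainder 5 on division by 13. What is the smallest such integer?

174

x ≡ 5 (mod 13) gives x ∈ {5, 18, 31, 44, 57, 70, 83, 96, …}.
The first of these with x mod 16 = 14 is 174.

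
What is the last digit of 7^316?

Powers of 7 mod 10 repeat with period 4: 7, 9, 3, 1.
316 mod 4 = 0, so the last digit matches 7^4 = 1.

1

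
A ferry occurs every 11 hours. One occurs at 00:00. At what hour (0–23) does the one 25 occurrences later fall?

25·11 = 275.
275 = 11·24 + 11, so 275 mod 24 = 11.
(0 + 11) mod 24 = 11.

11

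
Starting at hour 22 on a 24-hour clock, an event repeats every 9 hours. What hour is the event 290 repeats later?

16

290·9 = 2610.
2610 − 108·24 = 18, so 2610 ≡ 18 (mod 24).
(22 + 18) mod 24 = 16.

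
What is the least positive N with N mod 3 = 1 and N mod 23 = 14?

x ≡ 1 (mod 3) gives x ∈ {1, 4, 7, 10, 13, 16, 19, 22, …}.
The first of these with x mod 23 = 14 is 37.

37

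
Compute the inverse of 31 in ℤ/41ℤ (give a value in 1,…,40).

4

41 = 1·31 + 10
31 = 3·10 + 1
10 = 10·1 + 0
Back-substituting gives 31·4 ≡ 1 (mod 41).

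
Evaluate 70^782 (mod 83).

44

Successive squares of 70 mod 83: 70^1≡70, 70^2≡3, 70^4≡9, 70^8≡81, 70^16≡4, 70^32≡16, 70^64≡7, 70^128≡49, 70^256≡77, 70^512≡36.
782 = 2 + 4 + 8 + 256 + 512, so 70^782 ≡ 3·9·81·77·36 ≡ 44 (mod 83).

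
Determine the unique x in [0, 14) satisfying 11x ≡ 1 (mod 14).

11⁻¹ ≡ 9 (mod 14) because 11·9 = 99 = 7·14 + 1.
So x ≡ 9·1 = 9 ≡ 9 (mod 14).
Check: 11·9 = 99 = 7·14 + 1.

9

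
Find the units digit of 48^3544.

6

The units digit of 48^n cycles with period 4: 8, 4, 2, 6, …
3544 mod 4 = 0, so the last digit matches 8^4 = 6.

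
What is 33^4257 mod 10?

3

Powers of 3 mod 10 repeat with period 4: 3, 9, 7, 1.
4257 leaves remainder 1 on division by 4, so 33^4257 ends in 3.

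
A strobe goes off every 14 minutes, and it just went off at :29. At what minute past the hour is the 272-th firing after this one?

272·14 = 3808.
3808 − 63·60 = 28, so 3808 ≡ 28 (mod 60).
(29 + 28) mod 60 = 57.

57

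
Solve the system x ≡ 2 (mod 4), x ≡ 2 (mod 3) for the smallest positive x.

x ≡ 2 (mod 3) gives x ∈ {2}.
The first of these with x mod 4 = 2 is 2.

2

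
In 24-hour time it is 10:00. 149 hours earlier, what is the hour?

149 mod 24 = 5 (since 6·24 = 144).
(10 − 5) mod 24 = 5.

5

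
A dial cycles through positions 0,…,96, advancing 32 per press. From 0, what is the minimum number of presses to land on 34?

32⁻¹ ≡ 94 (mod 97) because 32·94 = 3008 = 31·97 + 1.
So x ≡ 94·34 = 3196 ≡ 92 (mod 97).
Check: 32·92 = 2944 = 30·97 + 34.

92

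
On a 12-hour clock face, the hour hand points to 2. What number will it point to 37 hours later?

3

37 = 3·12 + 1, so 37 mod 12 = 1.
2 + 1 → 3 on a 12-hour dial.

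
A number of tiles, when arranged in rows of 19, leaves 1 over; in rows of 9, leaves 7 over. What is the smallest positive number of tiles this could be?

115

x ≡ 7 (mod 9) gives x ∈ {7, 16, 25, 34, 43, 52, 61, 70, …}.
The first of these with x mod 19 = 1 is 115.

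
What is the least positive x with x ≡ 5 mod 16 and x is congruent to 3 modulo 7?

x ≡ 3 (mod 7) gives x ∈ {3, 10, 17, 24, 31, 38, 45, 52, …}.
The first of these with x mod 16 = 5 is 101.

101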